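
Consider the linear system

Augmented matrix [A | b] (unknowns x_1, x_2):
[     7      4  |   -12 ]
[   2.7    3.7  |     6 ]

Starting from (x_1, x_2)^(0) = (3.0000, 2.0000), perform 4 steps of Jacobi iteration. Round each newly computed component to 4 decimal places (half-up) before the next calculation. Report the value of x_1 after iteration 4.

Iteration 1:
  x_1 = (-12 - (4)·2.0000) / (7) = -2.8571
  x_2 = (6 - (2.7)·3.0000) / (3.7) = -0.5676
Iteration 2:
  x_1 = (-12 - (4)·-0.5676) / (7) = -1.3899
  x_2 = (6 - (2.7)·-2.8571) / (3.7) = 3.7065
Iteration 3:
  x_1 = (-12 - (4)·3.7065) / (7) = -3.8323
  x_2 = (6 - (2.7)·-1.3899) / (3.7) = 2.6359
Iteration 4:
  x_1 = (-12 - (4)·2.6359) / (7) = -3.2205
  x_2 = (6 - (2.7)·-3.8323) / (3.7) = 4.4182

-3.2205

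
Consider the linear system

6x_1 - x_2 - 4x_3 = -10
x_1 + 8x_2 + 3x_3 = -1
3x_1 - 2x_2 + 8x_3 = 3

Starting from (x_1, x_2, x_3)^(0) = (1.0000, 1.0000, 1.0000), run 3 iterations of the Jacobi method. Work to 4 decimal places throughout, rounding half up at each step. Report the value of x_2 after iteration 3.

Iteration 1:
  x_1 = (-10 - (-1)·1.0000 - (-4)·1.0000) / (6) = -0.8333
  x_2 = (-1 - (1)·1.0000 - (3)·1.0000) / (8) = -0.6250
  x_3 = (3 - (3)·1.0000 - (-2)·1.0000) / (8) = 0.2500
Iteration 2:
  x_1 = (-10 - (-1)·-0.6250 - (-4)·0.2500) / (6) = -1.6042
  x_2 = (-1 - (1)·-0.8333 - (3)·0.2500) / (8) = -0.1146
  x_3 = (3 - (3)·-0.8333 - (-2)·-0.6250) / (8) = 0.5312
Iteration 3:
  x_1 = (-10 - (-1)·-0.1146 - (-4)·0.5312) / (6) = -1.3316
  x_2 = (-1 - (1)·-1.6042 - (3)·0.5312) / (8) = -0.1237
  x_3 = (3 - (3)·-1.6042 - (-2)·-0.1146) / (8) = 0.9479

-0.1237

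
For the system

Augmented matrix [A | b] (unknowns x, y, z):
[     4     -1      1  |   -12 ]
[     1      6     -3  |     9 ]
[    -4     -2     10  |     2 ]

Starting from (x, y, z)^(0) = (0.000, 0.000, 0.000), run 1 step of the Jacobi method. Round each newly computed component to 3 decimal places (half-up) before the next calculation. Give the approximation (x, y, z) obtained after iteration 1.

Iteration 1:
  x = (-12 - (-1)·0.000 - (1)·0.000) / (4) = -3.000
  y = (9 - (1)·0.000 - (-3)·0.000) / (6) = 1.500
  z = (2 - (-4)·0.000 - (-2)·0.000) / (10) = 0.200

(-3.000, 1.500, 0.200)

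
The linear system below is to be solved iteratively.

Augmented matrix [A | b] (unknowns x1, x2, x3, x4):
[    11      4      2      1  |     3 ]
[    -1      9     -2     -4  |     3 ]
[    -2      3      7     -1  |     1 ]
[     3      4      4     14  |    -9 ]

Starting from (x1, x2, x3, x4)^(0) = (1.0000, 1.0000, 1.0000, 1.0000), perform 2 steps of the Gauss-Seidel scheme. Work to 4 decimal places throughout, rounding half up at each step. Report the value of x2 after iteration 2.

Iteration 1:
  x1 = (3 - (4)·1.0000 - (2)·1.0000 - (1)·1.0000) / (11) = -0.3636
  x2 = (3 - (-1)·-0.3636 - (-2)·1.0000 - (-4)·1.0000) / (9) = 0.9596
  x3 = (1 - (-2)·-0.3636 - (3)·0.9596 - (-1)·1.0000) / (7) = -0.2294
  x4 = (-9 - (3)·-0.3636 - (4)·0.9596 - (4)·-0.2294) / (14) = -0.7736
Iteration 2:
  x1 = (3 - (4)·0.9596 - (2)·-0.2294 - (1)·-0.7736) / (11) = 0.0358
  x2 = (3 - (-1)·0.0358 - (-2)·-0.2294 - (-4)·-0.7736) / (9) = -0.0575
  x3 = (1 - (-2)·0.0358 - (3)·-0.0575 - (-1)·-0.7736) / (7) = 0.0672
  x4 = (-9 - (3)·0.0358 - (4)·-0.0575 - (4)·0.0672) / (14) = -0.6533

-0.0575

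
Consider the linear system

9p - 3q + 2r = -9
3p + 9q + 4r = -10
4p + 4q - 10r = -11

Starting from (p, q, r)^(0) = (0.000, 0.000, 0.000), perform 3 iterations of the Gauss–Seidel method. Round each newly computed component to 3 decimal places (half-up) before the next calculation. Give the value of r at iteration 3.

0.261

Iteration 1:
  p = (-9 - (-3)·0.000 - (2)·0.000) / (9) = -1.000
  q = (-10 - (3)·-1.000 - (4)·0.000) / (9) = -0.778
  r = (-11 - (4)·-1.000 - (4)·-0.778) / (-10) = 0.389
Iteration 2:
  p = (-9 - (-3)·-0.778 - (2)·0.389) / (9) = -1.346
  q = (-10 - (3)·-1.346 - (4)·0.389) / (9) = -0.835
  r = (-11 - (4)·-1.346 - (4)·-0.835) / (-10) = 0.228
Iteration 3:
  p = (-9 - (-3)·-0.835 - (2)·0.228) / (9) = -1.329
  q = (-10 - (3)·-1.329 - (4)·0.228) / (9) = -0.769
  r = (-11 - (4)·-1.329 - (4)·-0.769) / (-10) = 0.261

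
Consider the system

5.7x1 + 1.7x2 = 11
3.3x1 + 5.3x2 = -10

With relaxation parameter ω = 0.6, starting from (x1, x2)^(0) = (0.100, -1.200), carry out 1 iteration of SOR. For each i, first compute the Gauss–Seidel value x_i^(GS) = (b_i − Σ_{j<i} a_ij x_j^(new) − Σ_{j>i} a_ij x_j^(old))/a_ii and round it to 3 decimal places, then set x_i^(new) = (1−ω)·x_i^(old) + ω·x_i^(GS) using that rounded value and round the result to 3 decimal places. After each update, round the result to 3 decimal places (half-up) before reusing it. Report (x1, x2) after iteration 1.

(1.413, -2.140)

Iteration 1:
  x1: GS value = (11 - (1.7)·-1.200) / (5.7) = 2.288;  x1 ← (1−ω)·0.100 + ω·2.288 = 1.413
  x2: GS value = (-10 - (3.3)·1.413) / (5.3) = -2.767;  x2 ← (1−ω)·-1.200 + ω·-2.767 = -2.140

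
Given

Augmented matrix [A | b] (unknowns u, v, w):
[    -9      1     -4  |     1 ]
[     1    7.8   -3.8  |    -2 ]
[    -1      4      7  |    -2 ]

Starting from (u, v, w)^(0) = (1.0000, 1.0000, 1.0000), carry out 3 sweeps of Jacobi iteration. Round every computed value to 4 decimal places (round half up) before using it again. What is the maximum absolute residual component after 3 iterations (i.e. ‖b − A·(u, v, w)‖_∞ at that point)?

1.9793

Iteration 1:
  u = (1 - (1)·1.0000 - (-4)·1.0000) / (-9) = -0.4444
  v = (-2 - (1)·1.0000 - (-3.8)·1.0000) / (7.8) = 0.1026
  w = (-2 - (-1)·1.0000 - (4)·1.0000) / (7) = -0.7143
Iteration 2:
  u = (1 - (1)·0.1026 - (-4)·-0.7143) / (-9) = 0.2178
  v = (-2 - (1)·-0.4444 - (-3.8)·-0.7143) / (7.8) = -0.5474
  w = (-2 - (-1)·-0.4444 - (4)·0.1026) / (7) = -0.4078
Iteration 3:
  u = (1 - (1)·-0.5474 - (-4)·-0.4078) / (-9) = 0.0093
  v = (-2 - (1)·0.2178 - (-3.8)·-0.4078) / (7.8) = -0.4830
  w = (-2 - (-1)·0.2178 - (4)·-0.5474) / (7) = 0.0582
Residual b − A·x = (1.7995, 1.9793, -0.4661); ∞-norm = 1.9793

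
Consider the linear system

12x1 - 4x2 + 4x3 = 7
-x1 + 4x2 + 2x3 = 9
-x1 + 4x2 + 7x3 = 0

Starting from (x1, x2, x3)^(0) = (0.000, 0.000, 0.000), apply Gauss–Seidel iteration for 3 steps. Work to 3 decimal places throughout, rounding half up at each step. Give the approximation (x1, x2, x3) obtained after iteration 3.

(2.250, 3.639, -1.758)

Iteration 1:
  x1 = (7 - (-4)·0.000 - (4)·0.000) / (12) = 0.583
  x2 = (9 - (-1)·0.583 - (2)·0.000) / (4) = 2.396
  x3 = (0 - (-1)·0.583 - (4)·2.396) / (7) = -1.286
Iteration 2:
  x1 = (7 - (-4)·2.396 - (4)·-1.286) / (12) = 1.811
  x2 = (9 - (-1)·1.811 - (2)·-1.286) / (4) = 3.346
  x3 = (0 - (-1)·1.811 - (4)·3.346) / (7) = -1.653
Iteration 3:
  x1 = (7 - (-4)·3.346 - (4)·-1.653) / (12) = 2.250
  x2 = (9 - (-1)·2.250 - (2)·-1.653) / (4) = 3.639
  x3 = (0 - (-1)·2.250 - (4)·3.639) / (7) = -1.758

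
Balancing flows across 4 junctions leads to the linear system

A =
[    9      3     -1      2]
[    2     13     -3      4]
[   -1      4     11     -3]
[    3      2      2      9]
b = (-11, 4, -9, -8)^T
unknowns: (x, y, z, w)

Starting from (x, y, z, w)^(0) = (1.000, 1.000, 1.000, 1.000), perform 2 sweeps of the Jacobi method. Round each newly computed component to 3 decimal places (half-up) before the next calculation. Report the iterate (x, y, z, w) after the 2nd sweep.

Iteration 1:
  x = (-11 - (3)·1.000 - (-1)·1.000 - (2)·1.000) / (9) = -1.667
  y = (4 - (2)·1.000 - (-3)·1.000 - (4)·1.000) / (13) = 0.077
  z = (-9 - (-1)·1.000 - (4)·1.000 - (-3)·1.000) / (11) = -0.818
  w = (-8 - (3)·1.000 - (2)·1.000 - (2)·1.000) / (9) = -1.667
Iteration 2:
  x = (-11 - (3)·0.077 - (-1)·-0.818 - (2)·-1.667) / (9) = -0.968
  y = (4 - (2)·-1.667 - (-3)·-0.818 - (4)·-1.667) / (13) = 0.888
  z = (-9 - (-1)·-1.667 - (4)·0.077 - (-3)·-1.667) / (11) = -1.452
  w = (-8 - (3)·-1.667 - (2)·0.077 - (2)·-0.818) / (9) = -0.169

(-0.968, 0.888, -1.452, -0.169)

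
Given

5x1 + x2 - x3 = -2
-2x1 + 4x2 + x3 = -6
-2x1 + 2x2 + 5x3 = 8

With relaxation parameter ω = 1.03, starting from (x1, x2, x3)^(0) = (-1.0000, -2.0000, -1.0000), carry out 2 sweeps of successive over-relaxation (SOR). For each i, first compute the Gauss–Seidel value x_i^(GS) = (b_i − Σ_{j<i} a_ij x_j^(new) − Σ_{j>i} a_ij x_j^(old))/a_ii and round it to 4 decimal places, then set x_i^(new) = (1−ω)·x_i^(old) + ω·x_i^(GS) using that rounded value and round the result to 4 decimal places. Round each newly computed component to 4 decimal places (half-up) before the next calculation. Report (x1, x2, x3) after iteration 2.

Iteration 1:
  x1: GS value = (-2 - (1)·-2.0000 - (-1)·-1.0000) / (5) = -0.2000;  x1 ← (1−ω)·-1.0000 + ω·-0.2000 = -0.1760
  x2: GS value = (-6 - (-2)·-0.1760 - (1)·-1.0000) / (4) = -1.3380;  x2 ← (1−ω)·-2.0000 + ω·-1.3380 = -1.3181
  x3: GS value = (8 - (-2)·-0.1760 - (2)·-1.3181) / (5) = 2.0568;  x3 ← (1−ω)·-1.0000 + ω·2.0568 = 2.1485
Iteration 2:
  x1: GS value = (-2 - (1)·-1.3181 - (-1)·2.1485) / (5) = 0.2933;  x1 ← (1−ω)·-0.1760 + ω·0.2933 = 0.3074
  x2: GS value = (-6 - (-2)·0.3074 - (1)·2.1485) / (4) = -1.8834;  x2 ← (1−ω)·-1.3181 + ω·-1.8834 = -1.9004
  x3: GS value = (8 - (-2)·0.3074 - (2)·-1.9004) / (5) = 2.4831;  x3 ← (1−ω)·2.1485 + ω·2.4831 = 2.4931

(0.3074, -1.9004, 2.4931)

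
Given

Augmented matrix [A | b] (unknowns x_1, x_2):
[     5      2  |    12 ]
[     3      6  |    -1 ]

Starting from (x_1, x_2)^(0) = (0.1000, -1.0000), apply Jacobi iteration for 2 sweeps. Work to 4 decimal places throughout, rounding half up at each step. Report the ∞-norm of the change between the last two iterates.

Iteration 1:
  x_1 = (12 - (2)·-1.0000) / (5) = 2.8000
  x_2 = (-1 - (3)·0.1000) / (6) = -0.2167
Iteration 2:
  x_1 = (12 - (2)·-0.2167) / (5) = 2.4867
  x_2 = (-1 - (3)·2.8000) / (6) = -1.5667
Change: (-0.3133, -1.3500) → max |·| = 1.3500

1.3500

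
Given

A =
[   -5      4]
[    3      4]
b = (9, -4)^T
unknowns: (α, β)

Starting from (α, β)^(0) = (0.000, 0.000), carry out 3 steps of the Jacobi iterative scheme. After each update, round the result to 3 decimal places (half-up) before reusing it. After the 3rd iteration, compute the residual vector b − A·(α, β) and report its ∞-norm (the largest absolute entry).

3.240

Iteration 1:
  α = (9 - (4)·0.000) / (-5) = -1.800
  β = (-4 - (3)·0.000) / (4) = -1.000
Iteration 2:
  α = (9 - (4)·-1.000) / (-5) = -2.600
  β = (-4 - (3)·-1.800) / (4) = 0.350
Iteration 3:
  α = (9 - (4)·0.350) / (-5) = -1.520
  β = (-4 - (3)·-2.600) / (4) = 0.950
Residual b − A·x = (-2.400, -3.240); ∞-norm = 3.240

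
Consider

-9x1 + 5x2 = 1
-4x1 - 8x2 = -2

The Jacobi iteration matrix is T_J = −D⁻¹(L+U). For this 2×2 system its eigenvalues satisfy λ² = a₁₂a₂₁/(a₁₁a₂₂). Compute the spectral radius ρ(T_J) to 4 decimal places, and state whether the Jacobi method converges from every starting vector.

a₁₂a₂₁/(a₁₁a₂₂) = (5)·(-4) / ((-9)·(-8)) = -0.277778
ρ = √|-0.277778| = √0.277778 = 0.5270
ρ < 1, so Jacobi converges

0.5270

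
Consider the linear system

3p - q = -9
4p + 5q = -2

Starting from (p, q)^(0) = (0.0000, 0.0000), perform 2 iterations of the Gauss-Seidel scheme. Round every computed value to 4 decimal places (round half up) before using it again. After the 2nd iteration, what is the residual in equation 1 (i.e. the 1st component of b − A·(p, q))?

Iteration 1:
  p = (-9 - (-1)·0.0000) / (3) = -3.0000
  q = (-2 - (4)·-3.0000) / (5) = 2.0000
Iteration 2:
  p = (-9 - (-1)·2.0000) / (3) = -2.3333
  q = (-2 - (4)·-2.3333) / (5) = 1.4666
Residual b − A·x = (-0.5335, 0.0002)

-0.5335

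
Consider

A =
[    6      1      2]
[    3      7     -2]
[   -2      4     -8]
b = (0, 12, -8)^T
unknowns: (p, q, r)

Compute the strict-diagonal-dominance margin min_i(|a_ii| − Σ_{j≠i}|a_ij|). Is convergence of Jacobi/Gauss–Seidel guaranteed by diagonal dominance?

row 1: |6| − (1+2) = 3
row 2: |7| − (3+2) = 2
row 3: |-8| − (2+4) = 2
minimum over rows = 2 → strictly diagonally dominant (convergence guaranteed)

2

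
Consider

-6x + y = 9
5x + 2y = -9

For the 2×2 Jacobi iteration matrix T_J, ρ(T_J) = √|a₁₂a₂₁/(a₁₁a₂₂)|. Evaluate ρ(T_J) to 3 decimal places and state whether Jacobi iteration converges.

0.645

a₁₂a₂₁/(a₁₁a₂₂) = (1)·(5) / ((-6)·(2)) = -0.416667
ρ = √|-0.416667| = √0.416667 = 0.645
ρ < 1, so Jacobi converges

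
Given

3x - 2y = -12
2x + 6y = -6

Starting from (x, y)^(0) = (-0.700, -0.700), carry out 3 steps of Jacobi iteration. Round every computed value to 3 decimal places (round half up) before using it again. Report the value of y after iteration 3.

0.504

Iteration 1:
  x = (-12 - (-2)·-0.700) / (3) = -4.467
  y = (-6 - (2)·-0.700) / (6) = -0.767
Iteration 2:
  x = (-12 - (-2)·-0.767) / (3) = -4.511
  y = (-6 - (2)·-4.467) / (6) = 0.489
Iteration 3:
  x = (-12 - (-2)·0.489) / (3) = -3.674
  y = (-6 - (2)·-4.511) / (6) = 0.504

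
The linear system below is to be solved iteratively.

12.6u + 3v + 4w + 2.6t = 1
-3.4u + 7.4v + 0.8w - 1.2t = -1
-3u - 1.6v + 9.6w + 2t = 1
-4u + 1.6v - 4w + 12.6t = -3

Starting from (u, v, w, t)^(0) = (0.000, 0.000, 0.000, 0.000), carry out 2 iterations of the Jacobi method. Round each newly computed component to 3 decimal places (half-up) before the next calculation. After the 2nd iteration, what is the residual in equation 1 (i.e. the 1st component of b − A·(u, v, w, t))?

Iteration 1:
  u = (1 - (3)·0.000 - (4)·0.000 - (2.6)·0.000) / (12.6) = 0.079
  v = (-1 - (-3.4)·0.000 - (0.8)·0.000 - (-1.2)·0.000) / (7.4) = -0.135
  w = (1 - (-3)·0.000 - (-1.6)·0.000 - (2)·0.000) / (9.6) = 0.104
  t = (-3 - (-4)·0.000 - (1.6)·0.000 - (-4)·0.000) / (12.6) = -0.238
Iteration 2:
  u = (1 - (3)·-0.135 - (4)·0.104 - (2.6)·-0.238) / (12.6) = 0.128
  v = (-1 - (-3.4)·0.079 - (0.8)·0.104 - (-1.2)·-0.238) / (7.4) = -0.149
  w = (1 - (-3)·0.079 - (-1.6)·-0.135 - (2)·-0.238) / (9.6) = 0.156
  t = (-3 - (-4)·0.079 - (1.6)·-0.135 - (-4)·0.104) / (12.6) = -0.163
Residual b − A·x = (-0.366, 0.217, -0.026, 0.428)

-0.366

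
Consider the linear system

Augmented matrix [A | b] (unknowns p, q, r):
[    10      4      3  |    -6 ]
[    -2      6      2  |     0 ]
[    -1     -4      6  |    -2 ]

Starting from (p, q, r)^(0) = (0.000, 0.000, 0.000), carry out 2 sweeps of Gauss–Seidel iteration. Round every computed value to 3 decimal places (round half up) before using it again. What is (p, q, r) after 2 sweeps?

(-0.350, 0.072, -0.344)

Iteration 1:
  p = (-6 - (4)·0.000 - (3)·0.000) / (10) = -0.600
  q = (0 - (-2)·-0.600 - (2)·0.000) / (6) = -0.200
  r = (-2 - (-1)·-0.600 - (-4)·-0.200) / (6) = -0.567
Iteration 2:
  p = (-6 - (4)·-0.200 - (3)·-0.567) / (10) = -0.350
  q = (0 - (-2)·-0.350 - (2)·-0.567) / (6) = 0.072
  r = (-2 - (-1)·-0.350 - (-4)·0.072) / (6) = -0.344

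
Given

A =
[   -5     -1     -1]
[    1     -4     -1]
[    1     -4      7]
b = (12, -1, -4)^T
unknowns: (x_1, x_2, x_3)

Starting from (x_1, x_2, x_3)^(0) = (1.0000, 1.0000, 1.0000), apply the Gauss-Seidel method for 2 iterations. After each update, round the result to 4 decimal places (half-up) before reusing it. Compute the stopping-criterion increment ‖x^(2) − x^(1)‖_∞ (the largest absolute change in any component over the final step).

Iteration 1:
  x_1 = (12 - (-1)·1.0000 - (-1)·1.0000) / (-5) = -2.8000
  x_2 = (-1 - (1)·-2.8000 - (-1)·1.0000) / (-4) = -0.7000
  x_3 = (-4 - (1)·-2.8000 - (-4)·-0.7000) / (7) = -0.5714
Iteration 2:
  x_1 = (12 - (-1)·-0.7000 - (-1)·-0.5714) / (-5) = -2.1457
  x_2 = (-1 - (1)·-2.1457 - (-1)·-0.5714) / (-4) = -0.1436
  x_3 = (-4 - (1)·-2.1457 - (-4)·-0.1436) / (7) = -0.3470
Change: (0.6543, 0.5564, 0.2244) → max |·| = 0.6543

0.6543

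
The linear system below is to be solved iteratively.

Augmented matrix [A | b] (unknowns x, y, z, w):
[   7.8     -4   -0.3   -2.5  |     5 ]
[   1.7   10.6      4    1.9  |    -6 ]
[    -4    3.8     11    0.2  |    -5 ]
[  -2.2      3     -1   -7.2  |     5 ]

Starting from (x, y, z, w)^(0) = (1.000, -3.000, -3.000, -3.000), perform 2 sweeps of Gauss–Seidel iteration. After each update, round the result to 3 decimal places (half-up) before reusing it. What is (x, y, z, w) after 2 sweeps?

(1.539, -0.336, 0.208, -1.334)

Iteration 1:
  x = (5 - (-4)·-3.000 - (-0.3)·-3.000 - (-2.5)·-3.000) / (7.8) = -1.974
  y = (-6 - (1.7)·-1.974 - (4)·-3.000 - (1.9)·-3.000) / (10.6) = 1.420
  z = (-5 - (-4)·-1.974 - (3.8)·1.420 - (0.2)·-3.000) / (11) = -1.608
  w = (5 - (-2.2)·-1.974 - (3)·1.420 - (-1)·-1.608) / (-7.2) = 0.724
Iteration 2:
  x = (5 - (-4)·1.420 - (-0.3)·-1.608 - (-2.5)·0.724) / (7.8) = 1.539
  y = (-6 - (1.7)·1.539 - (4)·-1.608 - (1.9)·0.724) / (10.6) = -0.336
  z = (-5 - (-4)·1.539 - (3.8)·-0.336 - (0.2)·0.724) / (11) = 0.208
  w = (5 - (-2.2)·1.539 - (3)·-0.336 - (-1)·0.208) / (-7.2) = -1.334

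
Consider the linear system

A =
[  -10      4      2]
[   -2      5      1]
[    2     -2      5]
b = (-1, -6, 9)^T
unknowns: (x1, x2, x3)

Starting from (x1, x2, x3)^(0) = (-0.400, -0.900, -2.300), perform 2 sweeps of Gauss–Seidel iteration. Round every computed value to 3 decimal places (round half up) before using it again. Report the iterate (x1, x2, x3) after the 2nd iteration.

Iteration 1:
  x1 = (-1 - (4)·-0.900 - (2)·-2.300) / (-10) = -0.720
  x2 = (-6 - (-2)·-0.720 - (1)·-2.300) / (5) = -1.028
  x3 = (9 - (2)·-0.720 - (-2)·-1.028) / (5) = 1.677
Iteration 2:
  x1 = (-1 - (4)·-1.028 - (2)·1.677) / (-10) = 0.024
  x2 = (-6 - (-2)·0.024 - (1)·1.677) / (5) = -1.526
  x3 = (9 - (2)·0.024 - (-2)·-1.526) / (5) = 1.180

(0.024, -1.526, 1.180)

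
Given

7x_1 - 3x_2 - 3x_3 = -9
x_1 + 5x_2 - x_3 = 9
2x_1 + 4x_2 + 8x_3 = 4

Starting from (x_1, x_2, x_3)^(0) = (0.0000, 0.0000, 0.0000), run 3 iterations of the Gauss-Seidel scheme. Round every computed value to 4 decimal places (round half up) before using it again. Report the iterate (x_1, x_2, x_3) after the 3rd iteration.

(-0.6207, 1.8631, -0.2764)

Iteration 1:
  x_1 = (-9 - (-3)·0.0000 - (-3)·0.0000) / (7) = -1.2857
  x_2 = (9 - (1)·-1.2857 - (-1)·0.0000) / (5) = 2.0571
  x_3 = (4 - (2)·-1.2857 - (4)·2.0571) / (8) = -0.2071
Iteration 2:
  x_1 = (-9 - (-3)·2.0571 - (-3)·-0.2071) / (7) = -0.4929
  x_2 = (9 - (1)·-0.4929 - (-1)·-0.2071) / (5) = 1.8572
  x_3 = (4 - (2)·-0.4929 - (4)·1.8572) / (8) = -0.3054
Iteration 3:
  x_1 = (-9 - (-3)·1.8572 - (-3)·-0.3054) / (7) = -0.6207
  x_2 = (9 - (1)·-0.6207 - (-1)·-0.3054) / (5) = 1.8631
  x_3 = (4 - (2)·-0.6207 - (4)·1.8631) / (8) = -0.2764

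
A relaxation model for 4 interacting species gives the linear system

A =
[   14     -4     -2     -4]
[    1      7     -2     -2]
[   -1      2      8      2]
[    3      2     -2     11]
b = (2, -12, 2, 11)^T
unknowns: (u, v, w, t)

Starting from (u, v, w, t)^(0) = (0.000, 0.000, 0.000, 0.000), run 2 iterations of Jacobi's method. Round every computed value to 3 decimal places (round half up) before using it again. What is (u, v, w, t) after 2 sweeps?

Iteration 1:
  u = (2 - (-4)·0.000 - (-2)·0.000 - (-4)·0.000) / (14) = 0.143
  v = (-12 - (1)·0.000 - (-2)·0.000 - (-2)·0.000) / (7) = -1.714
  w = (2 - (-1)·0.000 - (2)·0.000 - (2)·0.000) / (8) = 0.250
  t = (11 - (3)·0.000 - (2)·0.000 - (-2)·0.000) / (11) = 1.000
Iteration 2:
  u = (2 - (-4)·-1.714 - (-2)·0.250 - (-4)·1.000) / (14) = -0.025
  v = (-12 - (1)·0.143 - (-2)·0.250 - (-2)·1.000) / (7) = -1.378
  w = (2 - (-1)·0.143 - (2)·-1.714 - (2)·1.000) / (8) = 0.446
  t = (11 - (3)·0.143 - (2)·-1.714 - (-2)·0.250) / (11) = 1.318

(-0.025, -1.378, 0.446, 1.318)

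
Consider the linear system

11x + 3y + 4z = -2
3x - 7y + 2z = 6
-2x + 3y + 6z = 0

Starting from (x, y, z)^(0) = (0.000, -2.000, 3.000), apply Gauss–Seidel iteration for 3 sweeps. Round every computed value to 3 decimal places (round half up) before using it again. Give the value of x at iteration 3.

Iteration 1:
  x = (-2 - (3)·-2.000 - (4)·3.000) / (11) = -0.727
  y = (6 - (3)·-0.727 - (2)·3.000) / (-7) = -0.312
  z = (0 - (-2)·-0.727 - (3)·-0.312) / (6) = -0.086
Iteration 2:
  x = (-2 - (3)·-0.312 - (4)·-0.086) / (11) = -0.065
  y = (6 - (3)·-0.065 - (2)·-0.086) / (-7) = -0.910
  z = (0 - (-2)·-0.065 - (3)·-0.910) / (6) = 0.433
Iteration 3:
  x = (-2 - (3)·-0.910 - (4)·0.433) / (11) = -0.091
  y = (6 - (3)·-0.091 - (2)·0.433) / (-7) = -0.772
  z = (0 - (-2)·-0.091 - (3)·-0.772) / (6) = 0.356

-0.091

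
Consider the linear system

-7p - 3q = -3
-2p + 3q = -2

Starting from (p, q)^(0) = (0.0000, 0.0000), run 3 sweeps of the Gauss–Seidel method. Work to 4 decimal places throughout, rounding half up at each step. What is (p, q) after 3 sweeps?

Iteration 1:
  p = (-3 - (-3)·0.0000) / (-7) = 0.4286
  q = (-2 - (-2)·0.4286) / (3) = -0.3809
Iteration 2:
  p = (-3 - (-3)·-0.3809) / (-7) = 0.5918
  q = (-2 - (-2)·0.5918) / (3) = -0.2721
Iteration 3:
  p = (-3 - (-3)·-0.2721) / (-7) = 0.5452
  q = (-2 - (-2)·0.5452) / (3) = -0.3032

(0.5452, -0.3032)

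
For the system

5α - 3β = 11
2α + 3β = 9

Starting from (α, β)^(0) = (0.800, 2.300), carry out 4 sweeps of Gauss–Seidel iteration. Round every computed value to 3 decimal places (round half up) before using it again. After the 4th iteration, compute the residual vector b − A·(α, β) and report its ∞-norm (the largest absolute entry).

0.323

Iteration 1:
  α = (11 - (-3)·2.300) / (5) = 3.580
  β = (9 - (2)·3.580) / (3) = 0.613
Iteration 2:
  α = (11 - (-3)·0.613) / (5) = 2.568
  β = (9 - (2)·2.568) / (3) = 1.288
Iteration 3:
  α = (11 - (-3)·1.288) / (5) = 2.973
  β = (9 - (2)·2.973) / (3) = 1.018
Iteration 4:
  α = (11 - (-3)·1.018) / (5) = 2.811
  β = (9 - (2)·2.811) / (3) = 1.126
Residual b − A·x = (0.323, 0.000); ∞-norm = 0.323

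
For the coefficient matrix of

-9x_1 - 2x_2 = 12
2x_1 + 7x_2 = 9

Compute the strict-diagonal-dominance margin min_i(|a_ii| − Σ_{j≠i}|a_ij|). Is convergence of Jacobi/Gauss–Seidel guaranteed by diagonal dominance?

5

row 1: |-9| − (2) = 7
row 2: |7| − (2) = 5
minimum over rows = 5 → strictly diagonally dominant (convergence guaranteed)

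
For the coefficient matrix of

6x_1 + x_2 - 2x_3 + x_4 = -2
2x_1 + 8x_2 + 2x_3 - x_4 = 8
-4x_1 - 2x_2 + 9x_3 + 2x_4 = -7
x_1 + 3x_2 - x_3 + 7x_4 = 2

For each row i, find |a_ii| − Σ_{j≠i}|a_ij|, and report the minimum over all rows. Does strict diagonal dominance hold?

1

row 1: |6| − (1+2+1) = 2
row 2: |8| − (2+2+1) = 3
row 3: |9| − (4+2+2) = 1
row 4: |7| − (1+3+1) = 2
minimum over rows = 1 → strictly diagonally dominant (convergence guaranteed)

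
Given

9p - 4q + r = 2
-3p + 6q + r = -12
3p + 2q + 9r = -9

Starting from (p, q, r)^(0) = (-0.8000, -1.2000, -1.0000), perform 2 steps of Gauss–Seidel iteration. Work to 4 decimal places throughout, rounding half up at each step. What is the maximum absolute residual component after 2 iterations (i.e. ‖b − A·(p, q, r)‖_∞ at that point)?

Iteration 1:
  p = (2 - (-4)·-1.2000 - (1)·-1.0000) / (9) = -0.2000
  q = (-12 - (-3)·-0.2000 - (1)·-1.0000) / (6) = -1.9333
  r = (-9 - (3)·-0.2000 - (2)·-1.9333) / (9) = -0.5037
Iteration 2:
  p = (2 - (-4)·-1.9333 - (1)·-0.5037) / (9) = -0.5811
  q = (-12 - (-3)·-0.5811 - (1)·-0.5037) / (6) = -2.2066
  r = (-9 - (3)·-0.5811 - (2)·-2.2066) / (9) = -0.3159
Residual b − A·x = (-1.2806, -0.1878, -0.0004); ∞-norm = 1.2806

1.2806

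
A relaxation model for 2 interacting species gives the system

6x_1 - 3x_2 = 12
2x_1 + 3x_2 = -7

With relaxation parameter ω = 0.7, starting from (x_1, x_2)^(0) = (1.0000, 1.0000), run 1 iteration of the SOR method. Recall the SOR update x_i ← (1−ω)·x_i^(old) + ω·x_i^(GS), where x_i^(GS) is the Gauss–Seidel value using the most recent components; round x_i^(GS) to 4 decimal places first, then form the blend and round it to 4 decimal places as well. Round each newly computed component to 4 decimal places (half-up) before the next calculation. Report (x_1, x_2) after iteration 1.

(2.0500, -2.2900)

Iteration 1:
  x_1: GS value = (12 - (-3)·1.0000) / (6) = 2.5000;  x_1 ← (1−ω)·1.0000 + ω·2.5000 = 2.0500
  x_2: GS value = (-7 - (2)·2.0500) / (3) = -3.7000;  x_2 ← (1−ω)·1.0000 + ω·-3.7000 = -2.2900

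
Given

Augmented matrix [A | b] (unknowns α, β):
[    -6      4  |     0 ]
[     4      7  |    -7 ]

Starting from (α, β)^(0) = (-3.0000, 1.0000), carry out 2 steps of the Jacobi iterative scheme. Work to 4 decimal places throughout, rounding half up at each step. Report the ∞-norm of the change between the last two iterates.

Iteration 1:
  α = (0 - (4)·1.0000) / (-6) = 0.6667
  β = (-7 - (4)·-3.0000) / (7) = 0.7143
Iteration 2:
  α = (0 - (4)·0.7143) / (-6) = 0.4762
  β = (-7 - (4)·0.6667) / (7) = -1.3810
Change: (-0.1905, -2.0953) → max |·| = 2.0953

2.0953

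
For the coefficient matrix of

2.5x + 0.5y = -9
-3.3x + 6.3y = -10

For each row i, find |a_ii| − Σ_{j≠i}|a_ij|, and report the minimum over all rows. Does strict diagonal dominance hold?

2

row 1: |2.5| − (0.5) = 2
row 2: |6.3| − (3.3) = 3
minimum over rows = 2 → strictly diagonally dominant (convergence guaranteed)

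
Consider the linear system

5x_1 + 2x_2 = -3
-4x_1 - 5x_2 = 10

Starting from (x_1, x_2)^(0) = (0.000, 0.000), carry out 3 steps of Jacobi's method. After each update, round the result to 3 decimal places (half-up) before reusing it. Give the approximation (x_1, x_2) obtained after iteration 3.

Iteration 1:
  x_1 = (-3 - (2)·0.000) / (5) = -0.600
  x_2 = (10 - (-4)·0.000) / (-5) = -2.000
Iteration 2:
  x_1 = (-3 - (2)·-2.000) / (5) = 0.200
  x_2 = (10 - (-4)·-0.600) / (-5) = -1.520
Iteration 3:
  x_1 = (-3 - (2)·-1.520) / (5) = 0.008
  x_2 = (10 - (-4)·0.200) / (-5) = -2.160

(0.008, -2.160)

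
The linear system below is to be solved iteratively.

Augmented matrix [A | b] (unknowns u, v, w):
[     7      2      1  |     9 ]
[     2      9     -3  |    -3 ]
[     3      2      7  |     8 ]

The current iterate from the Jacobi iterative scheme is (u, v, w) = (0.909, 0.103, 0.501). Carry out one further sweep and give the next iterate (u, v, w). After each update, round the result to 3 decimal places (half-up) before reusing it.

(1.185, -0.368, 0.724)

One sweep:
  u = (9 - (2)·0.103 - (1)·0.501) / (7) = 1.185
  v = (-3 - (2)·0.909 - (-3)·0.501) / (9) = -0.368
  w = (8 - (3)·0.909 - (2)·0.103) / (7) = 0.724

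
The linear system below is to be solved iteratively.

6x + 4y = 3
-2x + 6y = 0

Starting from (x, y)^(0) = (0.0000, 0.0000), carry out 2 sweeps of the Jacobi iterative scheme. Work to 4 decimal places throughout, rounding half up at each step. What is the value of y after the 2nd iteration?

Iteration 1:
  x = (3 - (4)·0.0000) / (6) = 0.5000
  y = (0 - (-2)·0.0000) / (6) = 0.0000
Iteration 2:
  x = (3 - (4)·0.0000) / (6) = 0.5000
  y = (0 - (-2)·0.5000) / (6) = 0.1667

0.1667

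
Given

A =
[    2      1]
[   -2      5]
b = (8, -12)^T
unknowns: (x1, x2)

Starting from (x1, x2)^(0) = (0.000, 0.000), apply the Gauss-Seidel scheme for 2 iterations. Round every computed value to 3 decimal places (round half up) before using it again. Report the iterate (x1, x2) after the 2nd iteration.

Iteration 1:
  x1 = (8 - (1)·0.000) / (2) = 4.000
  x2 = (-12 - (-2)·4.000) / (5) = -0.800
Iteration 2:
  x1 = (8 - (1)·-0.800) / (2) = 4.400
  x2 = (-12 - (-2)·4.400) / (5) = -0.640

(4.400, -0.640)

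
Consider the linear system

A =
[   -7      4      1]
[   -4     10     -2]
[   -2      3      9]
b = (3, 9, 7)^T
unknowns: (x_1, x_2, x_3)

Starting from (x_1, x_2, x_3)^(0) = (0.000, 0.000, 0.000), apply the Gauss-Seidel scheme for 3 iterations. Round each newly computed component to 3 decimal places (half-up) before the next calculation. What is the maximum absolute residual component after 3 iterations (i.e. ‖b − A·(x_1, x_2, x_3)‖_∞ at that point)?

Iteration 1:
  x_1 = (3 - (4)·0.000 - (1)·0.000) / (-7) = -0.429
  x_2 = (9 - (-4)·-0.429 - (-2)·0.000) / (10) = 0.728
  x_3 = (7 - (-2)·-0.429 - (3)·0.728) / (9) = 0.440
Iteration 2:
  x_1 = (3 - (4)·0.728 - (1)·0.440) / (-7) = 0.050
  x_2 = (9 - (-4)·0.050 - (-2)·0.440) / (10) = 1.008
  x_3 = (7 - (-2)·0.050 - (3)·1.008) / (9) = 0.453
Iteration 3:
  x_1 = (3 - (4)·1.008 - (1)·0.453) / (-7) = 0.212
  x_2 = (9 - (-4)·0.212 - (-2)·0.453) / (10) = 1.075
  x_3 = (7 - (-2)·0.212 - (3)·1.075) / (9) = 0.467
Residual b − A·x = (-0.283, 0.032, -0.004); ∞-norm = 0.283

0.283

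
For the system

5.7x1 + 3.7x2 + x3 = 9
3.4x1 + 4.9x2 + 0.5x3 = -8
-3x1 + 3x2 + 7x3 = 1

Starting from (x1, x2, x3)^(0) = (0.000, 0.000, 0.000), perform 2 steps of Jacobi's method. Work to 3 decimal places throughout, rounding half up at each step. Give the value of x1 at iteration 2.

Iteration 1:
  x1 = (9 - (3.7)·0.000 - (1)·0.000) / (5.7) = 1.579
  x2 = (-8 - (3.4)·0.000 - (0.5)·0.000) / (4.9) = -1.633
  x3 = (1 - (-3)·0.000 - (3)·0.000) / (7) = 0.143
Iteration 2:
  x1 = (9 - (3.7)·-1.633 - (1)·0.143) / (5.7) = 2.614
  x2 = (-8 - (3.4)·1.579 - (0.5)·0.143) / (4.9) = -2.743
  x3 = (1 - (-3)·1.579 - (3)·-1.633) / (7) = 1.519

2.614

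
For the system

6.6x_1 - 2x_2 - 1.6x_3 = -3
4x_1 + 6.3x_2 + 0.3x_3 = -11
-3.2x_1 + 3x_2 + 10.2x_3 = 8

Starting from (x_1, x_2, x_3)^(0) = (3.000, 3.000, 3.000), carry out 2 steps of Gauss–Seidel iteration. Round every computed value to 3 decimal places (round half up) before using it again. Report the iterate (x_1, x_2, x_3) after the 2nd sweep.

(-0.786, -1.339, 0.932)

Iteration 1:
  x_1 = (-3 - (-2)·3.000 - (-1.6)·3.000) / (6.6) = 1.182
  x_2 = (-11 - (4)·1.182 - (0.3)·3.000) / (6.3) = -2.639
  x_3 = (8 - (-3.2)·1.182 - (3)·-2.639) / (10.2) = 1.931
Iteration 2:
  x_1 = (-3 - (-2)·-2.639 - (-1.6)·1.931) / (6.6) = -0.786
  x_2 = (-11 - (4)·-0.786 - (0.3)·1.931) / (6.3) = -1.339
  x_3 = (8 - (-3.2)·-0.786 - (3)·-1.339) / (10.2) = 0.932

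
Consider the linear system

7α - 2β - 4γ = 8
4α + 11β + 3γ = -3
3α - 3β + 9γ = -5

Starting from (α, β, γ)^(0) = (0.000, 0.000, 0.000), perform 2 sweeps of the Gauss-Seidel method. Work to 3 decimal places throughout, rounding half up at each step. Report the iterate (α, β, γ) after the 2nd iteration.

Iteration 1:
  α = (8 - (-2)·0.000 - (-4)·0.000) / (7) = 1.143
  β = (-3 - (4)·1.143 - (3)·0.000) / (11) = -0.688
  γ = (-5 - (3)·1.143 - (-3)·-0.688) / (9) = -1.166
Iteration 2:
  α = (8 - (-2)·-0.688 - (-4)·-1.166) / (7) = 0.280
  β = (-3 - (4)·0.280 - (3)·-1.166) / (11) = -0.057
  γ = (-5 - (3)·0.280 - (-3)·-0.057) / (9) = -0.668

(0.280, -0.057, -0.668)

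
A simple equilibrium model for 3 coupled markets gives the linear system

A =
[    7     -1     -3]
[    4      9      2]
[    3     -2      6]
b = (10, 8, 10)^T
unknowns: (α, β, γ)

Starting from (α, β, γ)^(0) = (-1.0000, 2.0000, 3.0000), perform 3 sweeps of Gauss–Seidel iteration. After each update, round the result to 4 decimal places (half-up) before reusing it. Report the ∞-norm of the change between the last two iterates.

0.8237

Iteration 1:
  α = (10 - (-1)·2.0000 - (-3)·3.0000) / (7) = 3.0000
  β = (8 - (4)·3.0000 - (2)·3.0000) / (9) = -1.1111
  γ = (10 - (3)·3.0000 - (-2)·-1.1111) / (6) = -0.2037
Iteration 2:
  α = (10 - (-1)·-1.1111 - (-3)·-0.2037) / (7) = 1.1825
  β = (8 - (4)·1.1825 - (2)·-0.2037) / (9) = 0.4086
  γ = (10 - (3)·1.1825 - (-2)·0.4086) / (6) = 1.2116
Iteration 3:
  α = (10 - (-1)·0.4086 - (-3)·1.2116) / (7) = 2.0062
  β = (8 - (4)·2.0062 - (2)·1.2116) / (9) = -0.2720
  γ = (10 - (3)·2.0062 - (-2)·-0.2720) / (6) = 0.5729
Change: (0.8237, -0.6806, -0.6387) → max |·| = 0.8237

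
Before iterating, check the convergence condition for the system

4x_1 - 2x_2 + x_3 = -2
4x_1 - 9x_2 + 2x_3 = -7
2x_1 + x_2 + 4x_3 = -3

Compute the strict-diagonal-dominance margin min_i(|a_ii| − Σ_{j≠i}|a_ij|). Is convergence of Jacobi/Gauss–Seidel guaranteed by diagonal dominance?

1

row 1: |4| − (2+1) = 1
row 2: |-9| − (4+2) = 3
row 3: |4| − (2+1) = 1
minimum over rows = 1 → strictly diagonally dominant (convergence guaranteed)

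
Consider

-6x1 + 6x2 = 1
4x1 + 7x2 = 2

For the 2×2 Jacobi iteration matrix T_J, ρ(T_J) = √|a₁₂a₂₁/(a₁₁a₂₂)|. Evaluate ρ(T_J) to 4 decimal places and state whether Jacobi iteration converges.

a₁₂a₂₁/(a₁₁a₂₂) = (6)·(4) / ((-6)·(7)) = -0.571429
ρ = √|-0.571429| = √0.571429 = 0.7559
ρ < 1, so Jacobi converges

0.7559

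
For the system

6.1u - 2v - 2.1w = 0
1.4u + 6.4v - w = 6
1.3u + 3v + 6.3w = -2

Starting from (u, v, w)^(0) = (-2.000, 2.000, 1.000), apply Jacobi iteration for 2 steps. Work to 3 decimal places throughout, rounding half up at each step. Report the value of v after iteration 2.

Iteration 1:
  u = (0 - (-2)·2.000 - (-2.1)·1.000) / (6.1) = 1.000
  v = (6 - (1.4)·-2.000 - (-1)·1.000) / (6.4) = 1.531
  w = (-2 - (1.3)·-2.000 - (3)·2.000) / (6.3) = -0.857
Iteration 2:
  u = (0 - (-2)·1.531 - (-2.1)·-0.857) / (6.1) = 0.207
  v = (6 - (1.4)·1.000 - (-1)·-0.857) / (6.4) = 0.585
  w = (-2 - (1.3)·1.000 - (3)·1.531) / (6.3) = -1.253

0.585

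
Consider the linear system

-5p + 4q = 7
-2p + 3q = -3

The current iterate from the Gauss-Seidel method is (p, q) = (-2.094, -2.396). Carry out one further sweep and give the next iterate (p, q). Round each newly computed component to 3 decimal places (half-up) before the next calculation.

(-3.317, -3.211)

One sweep:
  p = (7 - (4)·-2.396) / (-5) = -3.317
  q = (-3 - (-2)·-3.317) / (3) = -3.211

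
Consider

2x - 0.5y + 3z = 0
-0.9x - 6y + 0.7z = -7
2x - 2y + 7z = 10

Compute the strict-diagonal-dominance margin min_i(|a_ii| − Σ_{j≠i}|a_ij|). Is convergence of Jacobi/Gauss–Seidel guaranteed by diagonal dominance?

-1.5

row 1: |2| − (0.5+3) = -1.5
row 2: |-6| − (0.9+0.7) = 4.4
row 3: |7| − (2+2) = 3
minimum over rows = -1.5 → not strictly diagonally dominant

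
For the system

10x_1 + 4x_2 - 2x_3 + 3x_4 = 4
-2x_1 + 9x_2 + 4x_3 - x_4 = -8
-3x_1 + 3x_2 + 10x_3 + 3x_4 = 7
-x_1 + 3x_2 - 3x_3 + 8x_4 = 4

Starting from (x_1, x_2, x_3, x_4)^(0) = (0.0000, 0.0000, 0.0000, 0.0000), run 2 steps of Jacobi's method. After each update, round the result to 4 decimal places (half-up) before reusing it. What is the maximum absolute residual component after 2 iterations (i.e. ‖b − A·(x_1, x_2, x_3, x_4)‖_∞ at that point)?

1.5561

Iteration 1:
  x_1 = (4 - (4)·0.0000 - (-2)·0.0000 - (3)·0.0000) / (10) = 0.4000
  x_2 = (-8 - (-2)·0.0000 - (4)·0.0000 - (-1)·0.0000) / (9) = -0.8889
  x_3 = (7 - (-3)·0.0000 - (3)·0.0000 - (3)·0.0000) / (10) = 0.7000
  x_4 = (4 - (-1)·0.0000 - (3)·0.0000 - (-3)·0.0000) / (8) = 0.5000
Iteration 2:
  x_1 = (4 - (4)·-0.8889 - (-2)·0.7000 - (3)·0.5000) / (10) = 0.7456
  x_2 = (-8 - (-2)·0.4000 - (4)·0.7000 - (-1)·0.5000) / (9) = -1.0556
  x_3 = (7 - (-3)·0.4000 - (3)·-0.8889 - (3)·0.5000) / (10) = 0.9367
  x_4 = (4 - (-1)·0.4000 - (3)·-0.8889 - (-3)·0.7000) / (8) = 1.1458
Residual b − A·x = (-0.7976, 0.3906, -0.4008, 1.5561); ∞-norm = 1.5561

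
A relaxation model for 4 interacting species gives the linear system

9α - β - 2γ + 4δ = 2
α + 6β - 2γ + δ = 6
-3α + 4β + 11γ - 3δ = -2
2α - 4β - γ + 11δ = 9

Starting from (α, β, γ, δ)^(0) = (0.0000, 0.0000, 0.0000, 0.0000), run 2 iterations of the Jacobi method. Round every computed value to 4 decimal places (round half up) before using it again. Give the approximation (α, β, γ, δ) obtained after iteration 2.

Iteration 1:
  α = (2 - (-1)·0.0000 - (-2)·0.0000 - (4)·0.0000) / (9) = 0.2222
  β = (6 - (1)·0.0000 - (-2)·0.0000 - (1)·0.0000) / (6) = 1.0000
  γ = (-2 - (-3)·0.0000 - (4)·0.0000 - (-3)·0.0000) / (11) = -0.1818
  δ = (9 - (2)·0.0000 - (-4)·0.0000 - (-1)·0.0000) / (11) = 0.8182
Iteration 2:
  α = (2 - (-1)·1.0000 - (-2)·-0.1818 - (4)·0.8182) / (9) = -0.0707
  β = (6 - (1)·0.2222 - (-2)·-0.1818 - (1)·0.8182) / (6) = 0.7660
  γ = (-2 - (-3)·0.2222 - (4)·1.0000 - (-3)·0.8182) / (11) = -0.2617
  δ = (9 - (2)·0.2222 - (-4)·1.0000 - (-1)·-0.1818) / (11) = 1.1249

(-0.0707, 0.7660, -0.2617, 1.1249)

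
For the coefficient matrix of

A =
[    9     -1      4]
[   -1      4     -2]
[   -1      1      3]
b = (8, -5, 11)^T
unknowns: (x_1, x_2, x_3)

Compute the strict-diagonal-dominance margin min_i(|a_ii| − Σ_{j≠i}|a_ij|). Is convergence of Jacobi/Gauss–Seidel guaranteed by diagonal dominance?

1

row 1: |9| − (1+4) = 4
row 2: |4| − (1+2) = 1
row 3: |3| − (1+1) = 1
minimum over rows = 1 → strictly diagonally dominant (convergence guaranteed)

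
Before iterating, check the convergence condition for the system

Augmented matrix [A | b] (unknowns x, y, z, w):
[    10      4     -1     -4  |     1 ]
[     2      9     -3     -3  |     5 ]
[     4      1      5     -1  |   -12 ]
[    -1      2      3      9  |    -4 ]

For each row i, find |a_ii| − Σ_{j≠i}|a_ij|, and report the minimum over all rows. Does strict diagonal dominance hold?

-1

row 1: |10| − (4+1+4) = 1
row 2: |9| − (2+3+3) = 1
row 3: |5| − (4+1+1) = -1
row 4: |9| − (1+2+3) = 3
minimum over rows = -1 → not strictly diagonally dominant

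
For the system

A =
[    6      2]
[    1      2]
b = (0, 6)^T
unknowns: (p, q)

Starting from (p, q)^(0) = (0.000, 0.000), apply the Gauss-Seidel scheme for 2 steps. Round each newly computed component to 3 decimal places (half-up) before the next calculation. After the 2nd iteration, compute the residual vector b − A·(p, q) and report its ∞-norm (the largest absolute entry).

1.000

Iteration 1:
  p = (0 - (2)·0.000) / (6) = 0.000
  q = (6 - (1)·0.000) / (2) = 3.000
Iteration 2:
  p = (0 - (2)·3.000) / (6) = -1.000
  q = (6 - (1)·-1.000) / (2) = 3.500
Residual b − A·x = (-1.000, 0.000); ∞-norm = 1.000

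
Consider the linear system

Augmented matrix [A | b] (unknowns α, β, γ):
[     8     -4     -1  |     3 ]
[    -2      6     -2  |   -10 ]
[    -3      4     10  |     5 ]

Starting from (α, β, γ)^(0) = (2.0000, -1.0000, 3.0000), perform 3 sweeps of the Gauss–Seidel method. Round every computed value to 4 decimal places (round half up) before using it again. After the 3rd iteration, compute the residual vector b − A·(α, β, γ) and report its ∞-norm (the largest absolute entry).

Iteration 1:
  α = (3 - (-4)·-1.0000 - (-1)·3.0000) / (8) = 0.2500
  β = (-10 - (-2)·0.2500 - (-2)·3.0000) / (6) = -0.5833
  γ = (5 - (-3)·0.2500 - (4)·-0.5833) / (10) = 0.8083
Iteration 2:
  α = (3 - (-4)·-0.5833 - (-1)·0.8083) / (8) = 0.1844
  β = (-10 - (-2)·0.1844 - (-2)·0.8083) / (6) = -1.3358
  γ = (5 - (-3)·0.1844 - (4)·-1.3358) / (10) = 1.0896
Iteration 3:
  α = (3 - (-4)·-1.3358 - (-1)·1.0896) / (8) = -0.1567
  β = (-10 - (-2)·-0.1567 - (-2)·1.0896) / (6) = -1.3557
  γ = (5 - (-3)·-0.1567 - (4)·-1.3557) / (10) = 0.9953
Residual b − A·x = (-0.1739, -0.1886, -0.0003); ∞-norm = 0.1886

0.1886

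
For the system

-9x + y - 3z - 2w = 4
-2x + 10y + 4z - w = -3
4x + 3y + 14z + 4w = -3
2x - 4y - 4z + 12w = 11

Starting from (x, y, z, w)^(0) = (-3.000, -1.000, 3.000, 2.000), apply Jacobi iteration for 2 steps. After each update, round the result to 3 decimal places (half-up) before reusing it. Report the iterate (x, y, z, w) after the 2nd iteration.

(-1.214, -0.606, 0.169, 0.712)

Iteration 1:
  x = (4 - (1)·-1.000 - (-3)·3.000 - (-2)·2.000) / (-9) = -2.000
  y = (-3 - (-2)·-3.000 - (4)·3.000 - (-1)·2.000) / (10) = -1.900
  z = (-3 - (4)·-3.000 - (3)·-1.000 - (4)·2.000) / (14) = 0.286
  w = (11 - (2)·-3.000 - (-4)·-1.000 - (-4)·3.000) / (12) = 2.083
Iteration 2:
  x = (4 - (1)·-1.900 - (-3)·0.286 - (-2)·2.083) / (-9) = -1.214
  y = (-3 - (-2)·-2.000 - (4)·0.286 - (-1)·2.083) / (10) = -0.606
  z = (-3 - (4)·-2.000 - (3)·-1.900 - (4)·2.083) / (14) = 0.169
  w = (11 - (2)·-2.000 - (-4)·-1.900 - (-4)·0.286) / (12) = 0.712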